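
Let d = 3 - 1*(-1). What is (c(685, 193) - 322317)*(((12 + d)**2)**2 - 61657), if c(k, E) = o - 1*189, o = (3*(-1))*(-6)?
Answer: -1250930952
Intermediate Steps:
d = 4 (d = 3 + 1 = 4)
o = 18 (o = -3*(-6) = 18)
c(k, E) = -171 (c(k, E) = 18 - 1*189 = 18 - 189 = -171)
(c(685, 193) - 322317)*(((12 + d)**2)**2 - 61657) = (-171 - 322317)*(((12 + 4)**2)**2 - 61657) = -322488*((16**2)**2 - 61657) = -322488*(256**2 - 61657) = -322488*(65536 - 61657) = -322488*3879 = -1250930952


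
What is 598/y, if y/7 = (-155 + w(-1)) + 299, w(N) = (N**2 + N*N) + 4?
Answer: 299/525 ≈ 0.56952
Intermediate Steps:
w(N) = 4 + 2*N**2 (w(N) = (N**2 + N**2) + 4 = 2*N**2 + 4 = 4 + 2*N**2)
y = 1050 (y = 7*((-155 + (4 + 2*(-1)**2)) + 299) = 7*((-155 + (4 + 2*1)) + 299) = 7*((-155 + (4 + 2)) + 299) = 7*((-155 + 6) + 299) = 7*(-149 + 299) = 7*150 = 1050)
598/y = 598/1050 = 598*(1/1050) = 299/525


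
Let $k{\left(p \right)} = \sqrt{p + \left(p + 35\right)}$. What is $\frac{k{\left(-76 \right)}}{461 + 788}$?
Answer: $\frac{3 i \sqrt{13}}{1249} \approx 0.0086603 i$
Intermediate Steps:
$k{\left(p \right)} = \sqrt{35 + 2 p}$ ($k{\left(p \right)} = \sqrt{p + \left(35 + p\right)} = \sqrt{35 + 2 p}$)
$\frac{k{\left(-76 \right)}}{461 + 788} = \frac{\sqrt{35 + 2 \left(-76\right)}}{461 + 788} = \frac{\sqrt{35 - 152}}{1249} = \frac{\sqrt{-117}}{1249} = \frac{3 i \sqrt{13}}{1249}$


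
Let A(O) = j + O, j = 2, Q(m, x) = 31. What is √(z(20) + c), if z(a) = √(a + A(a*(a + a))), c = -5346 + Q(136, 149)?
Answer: √(-5315 + √822) ≈ 72.707*I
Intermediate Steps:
c = -5315 (c = -5346 + 31 = -5315)
A(O) = 2 + O
z(a) = √(2 + a + 2*a²) (z(a) = √(a + (2 + a*(a + a))) = √(a + (2 + a*(2*a))) = √(a + (2 + 2*a²)) = √(2 + a + 2*a²))
√(z(20) + c) = √(√(2 + 20 + 2*20²) - 5315) = √(√(2 + 20 + 2*400) - 5315) = √(√(2 + 20 + 800) - 5315) = √(√822 - 5315) = √(-5315 + √822)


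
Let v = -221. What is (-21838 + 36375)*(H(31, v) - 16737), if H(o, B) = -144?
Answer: -245399097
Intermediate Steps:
(-21838 + 36375)*(H(31, v) - 16737) = (-21838 + 36375)*(-144 - 16737) = 14537*(-16881) = -245399097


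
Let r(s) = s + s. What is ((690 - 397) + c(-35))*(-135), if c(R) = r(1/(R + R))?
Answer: -276858/7 ≈ -39551.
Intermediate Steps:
r(s) = 2*s
c(R) = 1/R (c(R) = 2/(R + R) = 2/((2*R)) = 2*(1/(2*R)) = 1/R)
((690 - 397) + c(-35))*(-135) = ((690 - 397) + 1/(-35))*(-135) = (293 - 1/35)*(-135) = (10254/35)*(-135) = -276858/7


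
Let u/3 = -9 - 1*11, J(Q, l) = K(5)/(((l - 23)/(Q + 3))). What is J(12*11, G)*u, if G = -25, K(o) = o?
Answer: 3375/4 ≈ 843.75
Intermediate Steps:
J(Q, l) = 5*(3 + Q)/(-23 + l) (J(Q, l) = 5/(((l - 23)/(Q + 3))) = 5/(((-23 + l)/(3 + Q))) = 5*((3 + Q)/(-23 + l)) = 5*(3 + Q)/(-23 + l))
u = -60 (u = 3*(-9 - 1*11) = 3*(-9 - 11) = 3*(-20) = -60)
J(12*11, G)*u = (5*(3 + 12*11)/(-23 - 25))*(-60) = (5*(3 + 132)/(-48))*(-60) = (5*(-1/48)*135)*(-60) = -225/16*(-60) = 3375/4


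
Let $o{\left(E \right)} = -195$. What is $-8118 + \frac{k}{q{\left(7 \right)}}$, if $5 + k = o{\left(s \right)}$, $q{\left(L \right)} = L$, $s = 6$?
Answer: $- \frac{57026}{7} \approx -8146.6$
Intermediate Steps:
$k = -200$ ($k = -5 - 195 = -200$)
$-8118 + \frac{k}{q{\left(7 \right)}} = -8118 - \frac{200}{7} = - \frac{57026}{7}$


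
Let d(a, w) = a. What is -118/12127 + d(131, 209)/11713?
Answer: 206503/142043551 ≈ 0.0014538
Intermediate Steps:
-118/12127 + d(131, 209)/11713 = -118/12127 + 131/11713 = 206503/142043551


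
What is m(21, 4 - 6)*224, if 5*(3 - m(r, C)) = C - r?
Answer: 8512/5 ≈ 1702.4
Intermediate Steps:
m(r, C) = 3 - C/5 + r/5 (m(r, C) = 3 - (C - r)/5 = 3 + (-C/5 + r/5) = 3 - C/5 + r/5)
m(21, 4 - 6)*224 = (3 - (4 - 6)/5 + (⅕)*21)*224 = (3 - ⅕*(-2) + 21/5)*224 = (3 + ⅖ + 21/5)*224 = (38/5)*224 = 8512/5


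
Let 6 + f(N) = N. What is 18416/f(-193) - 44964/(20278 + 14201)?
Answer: -71545900/762369 ≈ -93.847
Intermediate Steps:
f(N) = -6 + N
18416/f(-193) - 44964/(20278 + 14201) = 18416/(-6 - 193) - 44964/(20278 + 14201) = 18416/(-199) - 44964/34479 = 18416*(-1/199) - 44964*1/34479 = -18416/199 - 4996/3831 = -71545900/762369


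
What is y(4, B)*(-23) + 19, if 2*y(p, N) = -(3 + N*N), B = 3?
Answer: 157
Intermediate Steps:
y(p, N) = -3/2 - N²/2 (y(p, N) = (-(3 + N*N))/2 = (-(3 + N²))/2 = (-3 - N²)/2 = -3/2 - N²/2)
y(4, B)*(-23) + 19 = (-3/2 - ½*3²)*(-23) + 19 = (-3/2 - ½*9)*(-23) + 19 = (-3/2 - 9/2)*(-23) + 19 = -6*(-23) + 19 = 138 + 19 = 157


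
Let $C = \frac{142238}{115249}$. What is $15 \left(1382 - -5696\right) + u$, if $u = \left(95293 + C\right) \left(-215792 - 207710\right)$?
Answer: $- \frac{4651126089226560}{115249} \approx -4.0357 \cdot 10^{10}$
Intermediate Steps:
$C = \frac{142238}{115249}$ ($C = 142238 \cdot \frac{1}{115249} = \frac{142238}{115249} \approx 1.2342$)
$u = - \frac{4651138325212890}{115249}$ ($u = \left(95293 + \frac{142238}{115249}\right) \left(-215792 - 207710\right) = \frac{10982565195}{115249} \left(-423502\right) = - \frac{4651138325212890}{115249} \approx -4.0357 \cdot 10^{10}$)
$15 \left(1382 - -5696\right) + u = 15 \left(1382 - -5696\right) - \frac{4651138325212890}{115249} = 15 \left(1382 + 5696\right) - \frac{4651138325212890}{115249} = 15 \cdot 7078 - \frac{4651138325212890}{115249} = 106170 - \frac{4651138325212890}{115249} = - \frac{4651126089226560}{115249}$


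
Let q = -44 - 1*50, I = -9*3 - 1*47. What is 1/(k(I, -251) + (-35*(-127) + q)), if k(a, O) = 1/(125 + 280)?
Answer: 405/1762156 ≈ 0.00022983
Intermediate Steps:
I = -74 (I = -27 - 47 = -74)
q = -94 (q = -44 - 50 = -94)
k(a, O) = 1/405
1/(k(I, -251) + (-35*(-127) + q)) = 1/(1/405 + (-35*(-127) - 94)) = 1/(1/405 + (4445 - 94)) = 1/(1/405 + 4351) = 1/(1762156/405) = 405/1762156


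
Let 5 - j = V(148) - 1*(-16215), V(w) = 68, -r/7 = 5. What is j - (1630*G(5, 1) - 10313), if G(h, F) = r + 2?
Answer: 47825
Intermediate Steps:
r = -35 (r = -7*5 = -35)
G(h, F) = -33 (G(h, F) = -35 + 2 = -33)
j = -16278 (j = 5 - (68 - 1*(-16215)) = 5 - (68 + 16215) = 5 - 1*16283 = 5 - 16283 = -16278)
j - (1630*G(5, 1) - 10313) = -16278 - (1630*(-33) - 10313) = -16278 - (-53790 - 10313) = -16278 - 1*(-64103) = -16278 + 64103 = 47825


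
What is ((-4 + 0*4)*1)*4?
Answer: -16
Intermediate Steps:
((-4 + 0*4)*1)*4 = ((-4 + 0)*1)*4 = -4*1*4 = -4*4 = -16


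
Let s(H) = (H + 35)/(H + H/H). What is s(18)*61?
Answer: 3233/19 ≈ 170.16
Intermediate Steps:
s(H) = (35 + H)/(1 + H) (s(H) = (35 + H)/(H + 1) = (35 + H)/(1 + H))
s(18)*61 = ((35 + 18)/(1 + 18))*61 = (53/19)*61 = 3233/19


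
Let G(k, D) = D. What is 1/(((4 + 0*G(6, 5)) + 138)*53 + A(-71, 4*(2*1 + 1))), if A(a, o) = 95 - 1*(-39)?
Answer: 1/7660 ≈ 0.00013055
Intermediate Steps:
A(a, o) = 134 (A(a, o) = 95 + 39 = 134)
1/(((4 + 0*G(6, 5)) + 138)*53 + A(-71, 4*(2*1 + 1))) = 1/(((4 + 0*5) + 138)*53 + 134) = 1/(((4 + 0) + 138)*53 + 134) = 1/((4 + 138)*53 + 134) = 1/(142*53 + 134) = 1/(7526 + 134) = 1/7660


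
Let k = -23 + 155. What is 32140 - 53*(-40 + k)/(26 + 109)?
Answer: 4334024/135 ≈ 32104.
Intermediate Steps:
k = 132
32140 - 53*(-40 + k)/(26 + 109) = 32140 - 53*(-40 + 132)/(26 + 109) = 32140 - 53*92/135 = 32140 - 1*4876/135 = 32140 - 4876/135 = 4334024/135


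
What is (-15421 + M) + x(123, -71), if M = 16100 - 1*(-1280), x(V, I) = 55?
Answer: 2014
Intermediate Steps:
M = 17380 (M = 16100 + 1280 = 17380)
(-15421 + M) + x(123, -71) = (-15421 + 17380) + 55 = 1959 + 55 = 2014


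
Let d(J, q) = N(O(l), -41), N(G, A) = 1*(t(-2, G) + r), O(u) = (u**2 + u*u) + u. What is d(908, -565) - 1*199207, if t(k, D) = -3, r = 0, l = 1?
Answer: -199210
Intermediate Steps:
O(u) = u + 2*u**2 (O(u) = (u**2 + u**2) + u = 2*u**2 + u = u + 2*u**2)
N(G, A) = -3 (N(G, A) = 1*(-3 + 0) = 1*(-3) = -3)
d(J, q) = -3
d(908, -565) - 1*199207 = -3 - 1*199207 = -3 - 199207 = -199210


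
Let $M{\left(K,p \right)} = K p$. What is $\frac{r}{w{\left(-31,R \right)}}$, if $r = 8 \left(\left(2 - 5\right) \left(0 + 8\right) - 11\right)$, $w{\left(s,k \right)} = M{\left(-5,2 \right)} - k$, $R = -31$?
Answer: $- \frac{40}{3} \approx -13.333$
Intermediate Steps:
$w{\left(s,k \right)} = -10 - k$ ($w{\left(s,k \right)} = \left(-5\right) 2 - k = -10 - k$)
$r = -280$ ($r = 8 \left(\left(-3\right) 8 - 11\right) = 8 \left(-24 - 11\right) = 8 \left(-35\right) = -280$)
$\frac{r}{w{\left(-31,R \right)}} = - \frac{280}{-10 - -31} = - \frac{280}{-10 + 31} = - \frac{280}{21} = \left(-280\right) \frac{1}{21} = - \frac{40}{3}$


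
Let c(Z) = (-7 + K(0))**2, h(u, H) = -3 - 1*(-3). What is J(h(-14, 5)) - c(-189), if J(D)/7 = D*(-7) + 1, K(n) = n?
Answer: -42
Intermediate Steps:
h(u, H) = 0 (h(u, H) = -3 + 3 = 0)
c(Z) = 49 (c(Z) = (-7 + 0)**2 = (-7)**2 = 49)
J(D) = 7 - 49*D (J(D) = 7*(D*(-7) + 1) = 7*(-7*D + 1) = 7*(1 - 7*D) = 7 - 49*D)
J(h(-14, 5)) - c(-189) = (7 - 49*0) - 1*49 = (7 + 0) - 49 = 7 - 49 = -42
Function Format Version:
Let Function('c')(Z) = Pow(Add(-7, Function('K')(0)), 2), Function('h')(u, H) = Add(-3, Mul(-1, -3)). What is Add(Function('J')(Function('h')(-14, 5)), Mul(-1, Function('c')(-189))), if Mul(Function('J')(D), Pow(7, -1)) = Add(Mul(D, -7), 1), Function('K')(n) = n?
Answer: -42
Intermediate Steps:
Function('h')(u, H) = 0 (Function('h')(u, H) = Add(-3, 3) = 0)
Function('c')(Z) = 49 (Function('c')(Z) = Pow(Add(-7, 0), 2) = Pow(-7, 2) = 49)
Function('J')(D) = Add(7, Mul(-49, D)) (Function('J')(D) = Mul(7, Add(Mul(D, -7), 1)) = Mul(7, Add(Mul(-7, D), 1)) = Mul(7, Add(1, Mul(-7, D))) = Add(7, Mul(-49, D)))
Add(Function('J')(Function('h')(-14, 5)), Mul(-1, Function('c')(-189))) = Add(Add(7, Mul(-49, 0)), Mul(-1, 49)) = Add(Add(7, 0), -49) = Add(7, -49) = -42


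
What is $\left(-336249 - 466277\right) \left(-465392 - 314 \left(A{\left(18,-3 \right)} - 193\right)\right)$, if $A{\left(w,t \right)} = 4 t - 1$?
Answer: $321578588408$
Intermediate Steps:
$A{\left(w,t \right)} = -1 + 4 t$
$\left(-336249 - 466277\right) \left(-465392 - 314 \left(A{\left(18,-3 \right)} - 193\right)\right) = \left(-336249 - 466277\right) \left(-465392 - 314 \left(\left(-1 + 4 \left(-3\right)\right) - 193\right)\right) = - 802526 \left(-465392 - 314 \left(\left(-1 - 12\right) - 193\right)\right) = - 802526 \left(-465392 - 314 \left(-13 - 193\right)\right) = - 802526 \left(-465392 - -64684\right) = - 802526 \left(-465392 + 64684\right) = \left(-802526\right) \left(-400708\right) = 321578588408$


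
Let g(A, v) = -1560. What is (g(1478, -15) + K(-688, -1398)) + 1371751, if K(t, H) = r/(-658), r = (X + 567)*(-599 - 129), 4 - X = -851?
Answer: 64472921/47 ≈ 1.3718e+6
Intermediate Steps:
X = 855 (X = 4 - 1*(-851) = 4 + 851 = 855)
r = -1035216 (r = (855 + 567)*(-599 - 129) = 1422*(-728) = -1035216)
K(t, H) = 73944/47 (K(t, H) = -1035216/(-658) = -1035216*(-1/658) = 73944/47)
(g(1478, -15) + K(-688, -1398)) + 1371751 = (-1560 + 73944/47) + 1371751 = 624/47 + 1371751 = 64472921/47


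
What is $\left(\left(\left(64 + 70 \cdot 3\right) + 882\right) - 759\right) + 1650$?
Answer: $2047$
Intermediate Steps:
$\left(\left(\left(64 + 70 \cdot 3\right) + 882\right) - 759\right) + 1650 = \left(\left(\left(64 + 210\right) + 882\right) - 759\right) + 1650 = \left(\left(274 + 882\right) - 759\right) + 1650 = \left(1156 - 759\right) + 1650 = 397 + 1650 = 2047$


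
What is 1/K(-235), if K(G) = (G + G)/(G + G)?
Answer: 1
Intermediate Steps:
K(G) = 1 (K(G) = (2*G)/((2*G)) = (2*G)*(1/(2*G)) = 1)
1/K(-235) = 1/1 = 1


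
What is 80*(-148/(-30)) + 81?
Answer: 1427/3 ≈ 475.67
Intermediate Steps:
80*(-148/(-30)) + 81 = 80*(-148*(-1/30)) + 81 = 80*(74/15) + 81 = 1184/3 + 81 = 1427/3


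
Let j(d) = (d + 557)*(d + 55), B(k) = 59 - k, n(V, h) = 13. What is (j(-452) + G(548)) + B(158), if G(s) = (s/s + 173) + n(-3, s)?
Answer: -41597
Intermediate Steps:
j(d) = (55 + d)*(557 + d) (j(d) = (557 + d)*(55 + d) = (55 + d)*(557 + d))
G(s) = 187 (G(s) = (s/s + 173) + 13 = (1 + 173) + 13 = 174 + 13 = 187)
(j(-452) + G(548)) + B(158) = ((30635 + (-452)² + 612*(-452)) + 187) + (59 - 1*158) = ((30635 + 204304 - 276624) + 187) + (59 - 158) = (-41685 + 187) - 99 = -41498 - 99 = -41597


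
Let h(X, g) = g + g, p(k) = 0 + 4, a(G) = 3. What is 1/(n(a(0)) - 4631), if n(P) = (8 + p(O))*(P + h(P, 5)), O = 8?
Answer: -1/4475 ≈ -0.00022346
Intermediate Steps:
p(k) = 4
h(X, g) = 2*g
n(P) = 120 + 12*P (n(P) = (8 + 4)*(P + 2*5) = 12*(P + 10) = 12*(10 + P) = 120 + 12*P)
1/(n(a(0)) - 4631) = 1/((120 + 12*3) - 4631) = 1/((120 + 36) - 4631) = 1/(156 - 4631) = 1/(-4475) = -1/4475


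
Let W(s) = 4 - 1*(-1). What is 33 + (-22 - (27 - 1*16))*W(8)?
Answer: -132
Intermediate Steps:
W(s) = 5 (W(s) = 4 + 1 = 5)
33 + (-22 - (27 - 1*16))*W(8) = 33 + (-22 - (27 - 1*16))*5 = 33 + (-22 - (27 - 16))*5 = 33 + (-22 - 1*11)*5 = 33 + (-22 - 11)*5 = 33 - 33*5 = 33 - 165 = -132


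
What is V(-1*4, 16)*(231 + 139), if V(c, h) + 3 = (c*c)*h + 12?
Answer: 98050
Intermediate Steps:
V(c, h) = 9 + h*c² (V(c, h) = -3 + ((c*c)*h + 12) = -3 + (c²*h + 12) = -3 + (h*c² + 12) = -3 + (12 + h*c²) = 9 + h*c²)
V(-1*4, 16)*(231 + 139) = (9 + 16*(-1*4)²)*(231 + 139) = (9 + 16*(-4)²)*370 = (9 + 16*16)*370 = (9 + 256)*370 = 265*370 = 98050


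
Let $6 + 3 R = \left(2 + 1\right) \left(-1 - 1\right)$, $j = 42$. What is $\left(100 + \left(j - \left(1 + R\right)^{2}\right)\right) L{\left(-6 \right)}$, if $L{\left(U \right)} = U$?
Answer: $-798$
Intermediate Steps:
$R = -4$ ($R = -2 + \frac{\left(2 + 1\right) \left(-1 - 1\right)}{3} = -2 + \frac{3 \left(-2\right)}{3} = -2 + \frac{1}{3} \left(-6\right) = -2 - 2 = -4$)
$\left(100 + \left(j - \left(1 + R\right)^{2}\right)\right) L{\left(-6 \right)} = \left(100 + \left(42 - \left(1 - 4\right)^{2}\right)\right) \left(-6\right) = \left(100 + \left(42 - \left(-3\right)^{2}\right)\right) \left(-6\right) = \left(100 + \left(42 - 9\right)\right) \left(-6\right) = \left(100 + 33\right) \left(-6\right) = 133 \left(-6\right) = -798$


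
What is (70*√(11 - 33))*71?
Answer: 4970*I*√22 ≈ 23311.0*I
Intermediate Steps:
(70*√(11 - 33))*71 = (70*√(-22))*71 = (70*(I*√22))*71 = (70*I*√22)*71 = 4970*I*√22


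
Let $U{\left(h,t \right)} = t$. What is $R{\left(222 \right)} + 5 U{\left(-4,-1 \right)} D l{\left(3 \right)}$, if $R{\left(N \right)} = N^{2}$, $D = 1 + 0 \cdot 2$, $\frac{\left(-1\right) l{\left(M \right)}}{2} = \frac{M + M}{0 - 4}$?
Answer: $49269$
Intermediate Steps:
$l{\left(M \right)} = M$ ($l{\left(M \right)} = - 2 \frac{M + M}{0 - 4} = - 2 \frac{2 M}{-4} = - 2 \cdot 2 M \left(- \frac{1}{4}\right) = - 2 \left(- \frac{M}{2}\right) = M$)
$D = 1$ ($D = 1 + 0 = 1$)
$R{\left(222 \right)} + 5 U{\left(-4,-1 \right)} D l{\left(3 \right)} = 222^{2} + 5 \left(-1\right) 1 \cdot 3 = 49284 + \left(-5\right) 1 \cdot 3 = 49284 - 15 = 49269$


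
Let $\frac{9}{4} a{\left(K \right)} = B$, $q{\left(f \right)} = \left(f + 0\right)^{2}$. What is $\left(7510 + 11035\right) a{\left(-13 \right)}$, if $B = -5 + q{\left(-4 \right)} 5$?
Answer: $\frac{1854500}{3} \approx 6.1817 \cdot 10^{5}$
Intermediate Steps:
$q{\left(f \right)} = f^{2}$
$B = 75$ ($B = -5 + \left(-4\right)^{2} \cdot 5 = -5 + 16 \cdot 5 = -5 + 80 = 75$)
$a{\left(K \right)} = \frac{100}{3}$ ($a{\left(K \right)} = \frac{4}{9} \cdot 75 = \frac{100}{3}$)
$\left(7510 + 11035\right) a{\left(-13 \right)} = \left(7510 + 11035\right) \frac{100}{3} = 18545 \cdot \frac{100}{3} = \frac{1854500}{3}$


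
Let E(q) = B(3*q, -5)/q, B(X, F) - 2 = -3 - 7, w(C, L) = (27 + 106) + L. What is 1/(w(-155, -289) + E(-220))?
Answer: -55/8578 ≈ -0.0064118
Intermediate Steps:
w(C, L) = 133 + L
B(X, F) = -8 (B(X, F) = 2 + (-3 - 7) = 2 - 10 = -8)
E(q) = -8/q
1/(w(-155, -289) + E(-220)) = 1/((133 - 289) - 8/(-220)) = 1/(-156 - 8*(-1/220)) = 1/(-156 + 2/55) = 1/(-8578/55) = -55/8578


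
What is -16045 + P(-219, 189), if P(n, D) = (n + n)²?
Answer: 175799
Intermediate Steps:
P(n, D) = 4*n² (P(n, D) = (2*n)² = 4*n²)
-16045 + P(-219, 189) = -16045 + 4*(-219)² = -16045 + 4*47961 = -16045 + 191844 = 175799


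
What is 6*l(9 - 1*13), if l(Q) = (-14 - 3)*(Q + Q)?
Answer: 816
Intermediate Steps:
l(Q) = -34*Q
6*l(9 - 1*13) = 6*(-34*(9 - 1*13)) = 6*(-34*(9 - 13)) = 6*(-34*(-4)) = 6*136 = 816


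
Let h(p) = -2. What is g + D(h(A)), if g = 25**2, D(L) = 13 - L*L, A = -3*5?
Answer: 634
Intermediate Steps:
A = -15
D(L) = 13 - L**2
g = 625
g + D(h(A)) = 625 + (13 - 1*(-2)**2) = 625 + (13 - 1*4) = 625 + (13 - 4) = 625 + 9 = 634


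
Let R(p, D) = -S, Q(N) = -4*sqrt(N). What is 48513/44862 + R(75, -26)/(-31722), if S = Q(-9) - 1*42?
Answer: 85391399/79061798 - 2*I/5287 ≈ 1.0801 - 0.00037829*I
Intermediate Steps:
S = -42 - 12*I (S = -12*I - 1*42 = -12*I - 42 = -42 - 12*I ≈ -42.0 - 12.0*I)
R(p, D) = 42 + 12*I (R(p, D) = -(-42 - 12*I) = 42 + 12*I)
48513/44862 + R(75, -26)/(-31722) = 48513/44862 + (42 + 12*I)/(-31722) = 48513*(1/44862) + (42 + 12*I)*(-1/31722) = 16171/14954 + (-7/5287 - 2*I/5287) = 85391399/79061798 - 2*I/5287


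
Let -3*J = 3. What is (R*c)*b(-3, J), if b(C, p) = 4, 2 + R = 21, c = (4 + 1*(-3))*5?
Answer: 380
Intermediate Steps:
c = 5 (c = (4 - 3)*5 = 1*5 = 5)
R = 19 (R = -2 + 21 = 19)
J = -1 (J = -⅓*3 = -1)
(R*c)*b(-3, J) = (19*5)*4 = 95*4 = 380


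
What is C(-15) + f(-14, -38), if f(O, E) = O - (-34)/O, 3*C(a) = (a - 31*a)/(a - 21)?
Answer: -865/42 ≈ -20.595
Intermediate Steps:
C(a) = -10*a/(-21 + a) (C(a) = ((a - 31*a)/(a - 21))/3 = ((-30*a)/(-21 + a))/3 = (-30*a/(-21 + a))/3 = -10*a/(-21 + a))
f(O, E) = O + 34/O
C(-15) + f(-14, -38) = -10*(-15)/(-21 - 15) + (-14 + 34/(-14)) = -10*(-15)/(-36) + (-14 + 34*(-1/14)) = -10*(-15)*(-1/36) + (-14 - 17/7) = -25/6 - 115/7 = -865/42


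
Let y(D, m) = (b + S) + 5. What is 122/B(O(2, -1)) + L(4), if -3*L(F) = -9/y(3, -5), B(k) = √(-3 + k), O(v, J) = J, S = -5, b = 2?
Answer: 3/2 - 61*I ≈ 1.5 - 61.0*I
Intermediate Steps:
y(D, m) = 2 (y(D, m) = (2 - 5) + 5 = -3 + 5 = 2)
L(F) = 3/2 (L(F) = -(-3)/2 = -⅓*(-9/2) = 3/2)
122/B(O(2, -1)) + L(4) = 122/(√(-3 - 1)) + 3/2 = 122/(√(-4)) + 3/2 = 122/((2*I)) + 3/2 = 122*(-I/2) + 3/2 = -61*I + 3/2 = 3/2 - 61*I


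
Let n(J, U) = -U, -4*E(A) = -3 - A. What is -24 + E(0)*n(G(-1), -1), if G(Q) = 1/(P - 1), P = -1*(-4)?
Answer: -93/4 ≈ -23.250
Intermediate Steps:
P = 4
E(A) = ¾ + A/4 (E(A) = -(-3 - A)/4 = ¾ + A/4)
G(Q) = ⅓ (G(Q) = 1/(4 - 1) = 1/3 = ⅓)
-24 + E(0)*n(G(-1), -1) = -24 + (¾ + (¼)*0)*(-1*(-1)) = -24 + (¾ + 0)*1 = -24 + (¾)*1 = -24 + ¾ = -93/4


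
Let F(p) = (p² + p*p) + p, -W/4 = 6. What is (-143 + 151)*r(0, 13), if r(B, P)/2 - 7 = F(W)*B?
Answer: 112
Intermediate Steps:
W = -24 (W = -4*6 = -24)
F(p) = p + 2*p² (F(p) = (p² + p²) + p = 2*p² + p = p + 2*p²)
r(B, P) = 14 + 2256*B (r(B, P) = 14 + 2*((-24*(1 + 2*(-24)))*B) = 14 + 2*((-24*(1 - 48))*B) = 14 + 2*((-24*(-47))*B) = 14 + 2*(1128*B) = 14 + 2256*B)
(-143 + 151)*r(0, 13) = (-143 + 151)*(14 + 2256*0) = 8*(14 + 0) = 8*14 = 112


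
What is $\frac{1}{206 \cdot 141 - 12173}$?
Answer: $\frac{1}{16873} \approx 5.9266 \cdot 10^{-5}$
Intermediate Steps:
$\frac{1}{206 \cdot 141 - 12173} = \frac{1}{29046 - 12173} = \frac{1}{16873}$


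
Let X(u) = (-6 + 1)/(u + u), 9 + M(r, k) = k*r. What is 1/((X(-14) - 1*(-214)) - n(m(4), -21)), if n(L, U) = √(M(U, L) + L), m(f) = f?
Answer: 167916/36033785 + 784*I*√89/36033785 ≈ 0.00466 + 0.00020526*I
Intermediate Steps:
M(r, k) = -9 + k*r
X(u) = -5/(2*u) (X(u) = -5*1/(2*u) = -5/(2*u))
n(L, U) = √(-9 + L + L*U) (n(L, U) = √((-9 + L*U) + L) = √(-9 + L + L*U))
1/((X(-14) - 1*(-214)) - n(m(4), -21)) = 1/((-5/2/(-14) - 1*(-214)) - √(-9 + 4 + 4*(-21))) = 1/((-5/2*(-1/14) + 214) - √(-9 + 4 - 84)) = 1/((5/28 + 214) - √(-89)) = 1/(5997/28 - I*√89)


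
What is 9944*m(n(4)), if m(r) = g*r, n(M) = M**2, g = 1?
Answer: 159104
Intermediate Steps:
m(r) = r (m(r) = 1*r = r)
9944*m(n(4)) = 9944*4**2 = 9944*16 = 159104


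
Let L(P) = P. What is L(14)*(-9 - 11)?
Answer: -280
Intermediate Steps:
L(14)*(-9 - 11) = 14*(-9 - 11) = 14*(-20) = -280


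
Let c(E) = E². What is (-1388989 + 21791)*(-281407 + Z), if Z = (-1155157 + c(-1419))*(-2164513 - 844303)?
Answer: 3531171610888329058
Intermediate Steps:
Z = -2582779689664 (Z = (-1155157 + (-1419)²)*(-2164513 - 844303) = (-1155157 + 2013561)*(-3008816) = 858404*(-3008816) = -2582779689664)
(-1388989 + 21791)*(-281407 + Z) = (-1388989 + 21791)*(-281407 - 2582779689664) = -1367198*(-2582779971071) = 3531171610888329058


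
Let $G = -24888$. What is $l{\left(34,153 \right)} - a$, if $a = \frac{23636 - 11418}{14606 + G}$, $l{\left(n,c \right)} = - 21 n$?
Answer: $- \frac{3664565}{5141} \approx -712.81$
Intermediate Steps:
$a = - \frac{6109}{5141}$ ($a = \frac{23636 - 11418}{14606 - 24888} = \frac{12218}{-10282} = 12218 \left(- \frac{1}{10282}\right) = - \frac{6109}{5141} \approx -1.1883$)
$l{\left(34,153 \right)} - a = \left(-21\right) 34 - - \frac{6109}{5141} = -714 + \frac{6109}{5141} = - \frac{3664565}{5141}$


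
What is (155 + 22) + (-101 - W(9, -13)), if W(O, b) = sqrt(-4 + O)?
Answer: 76 - sqrt(5) ≈ 73.764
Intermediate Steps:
(155 + 22) + (-101 - W(9, -13)) = (155 + 22) + (-101 - sqrt(-4 + 9)) = 177 + (-101 - sqrt(5)) = 76 - sqrt(5)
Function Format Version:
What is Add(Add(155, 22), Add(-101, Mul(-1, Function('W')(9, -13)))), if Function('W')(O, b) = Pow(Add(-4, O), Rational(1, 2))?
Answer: Add(76, Mul(-1, Pow(5, Rational(1, 2)))) ≈ 73.764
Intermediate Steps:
Add(Add(155, 22), Add(-101, Mul(-1, Function('W')(9, -13)))) = Add(Add(155, 22), Add(-101, Mul(-1, Pow(Add(-4, 9), Rational(1, 2))))) = Add(177, Add(-101, Mul(-1, Pow(5, Rational(1, 2))))) = Add(76, Mul(-1, Pow(5, Rational(1, 2))))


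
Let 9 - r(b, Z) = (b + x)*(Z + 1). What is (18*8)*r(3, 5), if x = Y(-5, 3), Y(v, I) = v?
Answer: 3024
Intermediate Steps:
x = -5
r(b, Z) = 9 - (1 + Z)*(-5 + b) (r(b, Z) = 9 - (b - 5)*(Z + 1) = 9 - (-5 + b)*(1 + Z) = 9 - (1 + Z)*(-5 + b))
(18*8)*r(3, 5) = (18*8)*(14 - 1*3 + 5*5 - 1*5*3) = 144*(14 - 3 + 25 - 15) = 144*21 = 3024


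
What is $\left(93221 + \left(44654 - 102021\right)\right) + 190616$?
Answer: $226470$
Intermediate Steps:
$\left(93221 + \left(44654 - 102021\right)\right) + 190616 = \left(93221 - 57367\right) + 190616 = 35854 + 190616 = 226470$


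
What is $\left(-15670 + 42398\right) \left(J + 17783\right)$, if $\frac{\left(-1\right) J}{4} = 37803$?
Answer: $-3566290312$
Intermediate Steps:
$J = -151212$ ($J = \left(-4\right) 37803 = -151212$)
$\left(-15670 + 42398\right) \left(J + 17783\right) = \left(-15670 + 42398\right) \left(-151212 + 17783\right) = 26728 \left(-133429\right) = -3566290312$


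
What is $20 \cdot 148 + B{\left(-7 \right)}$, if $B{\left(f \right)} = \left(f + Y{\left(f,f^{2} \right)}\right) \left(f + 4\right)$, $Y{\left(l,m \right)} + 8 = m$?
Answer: $2858$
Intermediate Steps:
$Y{\left(l,m \right)} = -8 + m$
$B{\left(f \right)} = \left(4 + f\right) \left(-8 + f + f^{2}\right)$ ($B{\left(f \right)} = \left(f + \left(-8 + f^{2}\right)\right) \left(f + 4\right) = \left(-8 + f + f^{2}\right) \left(4 + f\right) = \left(4 + f\right) \left(-8 + f + f^{2}\right)$)
$20 \cdot 148 + B{\left(-7 \right)} = 20 \cdot 148 + \left(-32 + \left(-7\right)^{3} - -28 + 5 \left(-7\right)^{2}\right) = 2960 + \left(-32 - 343 + 28 + 5 \cdot 49\right) = 2960 + \left(-32 - 343 + 28 + 245\right) = 2960 - 102 = 2858$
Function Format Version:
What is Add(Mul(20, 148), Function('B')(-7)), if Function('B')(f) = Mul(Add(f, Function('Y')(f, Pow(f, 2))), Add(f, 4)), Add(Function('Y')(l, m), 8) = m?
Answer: 2858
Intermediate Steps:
Function('Y')(l, m) = Add(-8, m)
Function('B')(f) = Mul(Add(4, f), Add(-8, f, Pow(f, 2))) (Function('B')(f) = Mul(Add(f, Add(-8, Pow(f, 2))), Add(f, 4)) = Mul(Add(-8, f, Pow(f, 2)), Add(4, f)) = Mul(Add(4, f), Add(-8, f, Pow(f, 2))))
Add(Mul(20, 148), Function('B')(-7)) = Add(Mul(20, 148), Add(-32, Pow(-7, 3), Mul(-4, -7), Mul(5, Pow(-7, 2)))) = Add(2960, Add(-32, -343, 28, Mul(5, 49))) = Add(2960, Add(-32, -343, 28, 245)) = Add(2960, -102) = 2858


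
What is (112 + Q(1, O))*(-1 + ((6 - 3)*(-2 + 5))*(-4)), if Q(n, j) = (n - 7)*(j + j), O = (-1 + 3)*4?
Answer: -592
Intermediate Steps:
O = 8 (O = 2*4 = 8)
Q(n, j) = 2*j*(-7 + n) (Q(n, j) = (-7 + n)*(2*j) = 2*j*(-7 + n))
(112 + Q(1, O))*(-1 + ((6 - 3)*(-2 + 5))*(-4)) = (112 + 2*8*(-7 + 1))*(-1 + ((6 - 3)*(-2 + 5))*(-4)) = (112 + 2*8*(-6))*(-1 + (3*3)*(-4)) = (112 - 96)*(-1 + 9*(-4)) = 16*(-1 - 36) = 16*(-37) = -592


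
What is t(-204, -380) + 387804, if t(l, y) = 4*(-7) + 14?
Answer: 387790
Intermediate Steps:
t(l, y) = -14 (t(l, y) = -28 + 14 = -14)
t(-204, -380) + 387804 = -14 + 387804 = 387790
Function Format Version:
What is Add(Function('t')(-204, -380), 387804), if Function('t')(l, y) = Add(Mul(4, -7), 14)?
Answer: 387790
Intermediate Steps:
Function('t')(l, y) = -14 (Function('t')(l, y) = Add(-28, 14) = -14)
Add(Function('t')(-204, -380), 387804) = Add(-14, 387804) = 387790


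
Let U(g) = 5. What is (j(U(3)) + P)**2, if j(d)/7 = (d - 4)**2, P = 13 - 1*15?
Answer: 25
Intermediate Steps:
P = -2 (P = 13 - 15 = -2)
j(d) = 7*(-4 + d)**2 (j(d) = 7*(d - 4)**2 = 7*(-4 + d)**2)
(j(U(3)) + P)**2 = (7*(-4 + 5)**2 - 2)**2 = (7*1**2 - 2)**2 = (7*1 - 2)**2 = (7 - 2)**2 = 5**2 = 25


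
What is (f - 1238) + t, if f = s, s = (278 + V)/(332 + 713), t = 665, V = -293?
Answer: -119760/209 ≈ -573.01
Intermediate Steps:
s = -3/209 (s = (278 - 293)/(332 + 713) = -15/1045 = -15*1/1045 = -3/209 ≈ -0.014354)
f = -3/209 ≈ -0.014354
(f - 1238) + t = (-3/209 - 1238) + 665 = -258745/209 + 665 = -119760/209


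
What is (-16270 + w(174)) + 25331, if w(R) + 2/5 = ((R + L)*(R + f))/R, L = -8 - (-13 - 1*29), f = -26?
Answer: 4018321/435 ≈ 9237.5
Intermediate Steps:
L = 34 (L = -8 - (-13 - 29) = -8 - 1*(-42) = -8 + 42 = 34)
w(R) = -2/5 + (-26 + R)*(34 + R)/R (w(R) = -2/5 + ((R + 34)*(R - 26))/R = -2/5 + ((34 + R)*(-26 + R))/R = -2/5 + ((-26 + R)*(34 + R))/R = -2/5 + (-26 + R)*(34 + R)/R)
(-16270 + w(174)) + 25331 = (-16270 + (38/5 + 174 - 884/174)) + 25331 = (-16270 + (38/5 + 174 - 884*1/174)) + 25331 = (-16270 + (38/5 + 174 - 442/87)) + 25331 = (-16270 + 76786/435) + 25331 = -7000664/435 + 25331 = 4018321/435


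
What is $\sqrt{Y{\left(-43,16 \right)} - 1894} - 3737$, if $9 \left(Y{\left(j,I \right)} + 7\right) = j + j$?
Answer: $-3737 + \frac{i \sqrt{17195}}{3} \approx -3737.0 + 43.71 i$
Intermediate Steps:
$Y{\left(j,I \right)} = -7 + \frac{2 j}{9}$ ($Y{\left(j,I \right)} = -7 + \frac{j + j}{9} = -7 + \frac{2 j}{9}$)
$\sqrt{Y{\left(-43,16 \right)} - 1894} - 3737 = \sqrt{\left(-7 + \frac{2}{9} \left(-43\right)\right) - 1894} - 3737 = \sqrt{\left(-7 - \frac{86}{9}\right) - 1894} - 3737 = \sqrt{- \frac{149}{9} - 1894} - 3737 = \sqrt{- \frac{17195}{9}} - 3737 = \frac{i \sqrt{17195}}{3} - 3737 = -3737 + \frac{i \sqrt{17195}}{3}$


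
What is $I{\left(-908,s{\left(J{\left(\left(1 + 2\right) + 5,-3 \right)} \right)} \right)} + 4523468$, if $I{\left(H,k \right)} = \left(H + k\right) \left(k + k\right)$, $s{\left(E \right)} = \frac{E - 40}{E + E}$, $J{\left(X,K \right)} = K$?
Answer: $\frac{81190009}{18} \approx 4.5106 \cdot 10^{6}$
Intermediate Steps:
$s{\left(E \right)} = \frac{-40 + E}{2 E}$
$I{\left(H,k \right)} = 2 k \left(H + k\right)$ ($I{\left(H,k \right)} = \left(H + k\right) 2 k = 2 k \left(H + k\right)$)
$I{\left(-908,s{\left(J{\left(\left(1 + 2\right) + 5,-3 \right)} \right)} \right)} + 4523468 = 2 \frac{-40 - 3}{2 \left(-3\right)} \left(-908 + \frac{-40 - 3}{2 \left(-3\right)}\right) + 4523468 = 2 \cdot \frac{1}{2} \left(- \frac{1}{3}\right) \left(-43\right) \left(-908 + \frac{1}{2} \left(- \frac{1}{3}\right) \left(-43\right)\right) + 4523468 = 2 \cdot \frac{43}{6} \left(-908 + \frac{43}{6}\right) + 4523468 = 2 \cdot \frac{43}{6} \left(- \frac{5405}{6}\right) + 4523468 = - \frac{232415}{18} + 4523468 = \frac{81190009}{18}$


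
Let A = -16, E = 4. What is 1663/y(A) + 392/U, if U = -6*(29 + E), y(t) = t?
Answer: -167773/1584 ≈ -105.92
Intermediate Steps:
U = -198 (U = -6*(29 + 4) = -6*33 = -198)
1663/y(A) + 392/U = 1663/(-16) + 392/(-198) = 1663*(-1/16) + 392*(-1/198) = -1663/16 - 196/99 = -167773/1584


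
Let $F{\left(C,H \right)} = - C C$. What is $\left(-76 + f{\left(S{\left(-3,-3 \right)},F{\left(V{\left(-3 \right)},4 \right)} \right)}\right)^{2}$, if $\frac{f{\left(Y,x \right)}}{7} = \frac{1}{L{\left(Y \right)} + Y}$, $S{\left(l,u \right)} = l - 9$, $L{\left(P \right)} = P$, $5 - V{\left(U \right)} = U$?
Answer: $\frac{3352561}{576} \approx 5820.4$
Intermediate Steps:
$V{\left(U \right)} = 5 - U$
$F{\left(C,H \right)} = - C^{2}$
$S{\left(l,u \right)} = -9 + l$ ($S{\left(l,u \right)} = l - 9 = -9 + l$)
$f{\left(Y,x \right)} = \frac{7}{2 Y}$ ($f{\left(Y,x \right)} = \frac{7}{Y + Y} = \frac{7}{2 Y}$)
$\left(-76 + f{\left(S{\left(-3,-3 \right)},F{\left(V{\left(-3 \right)},4 \right)} \right)}\right)^{2} = \left(-76 + \frac{7}{2 \left(-9 - 3\right)}\right)^{2} = \left(-76 + \frac{7}{2 \left(-12\right)}\right)^{2} = \left(-76 + \frac{7}{2} \left(- \frac{1}{12}\right)\right)^{2} = \left(-76 - \frac{7}{24}\right)^{2} = \left(- \frac{1831}{24}\right)^{2} = \frac{3352561}{576}$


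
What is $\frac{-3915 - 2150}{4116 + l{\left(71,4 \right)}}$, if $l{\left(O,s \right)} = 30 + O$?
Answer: $- \frac{6065}{4217} \approx -1.4382$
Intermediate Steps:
$\frac{-3915 - 2150}{4116 + l{\left(71,4 \right)}} = \frac{-3915 - 2150}{4116 + \left(30 + 71\right)} = - \frac{6065}{4116 + 101} = - \frac{6065}{4217}$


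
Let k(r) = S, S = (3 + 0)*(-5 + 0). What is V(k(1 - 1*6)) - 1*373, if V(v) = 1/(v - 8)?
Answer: -8580/23 ≈ -373.04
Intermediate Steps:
S = -15 (S = 3*(-5) = -15)
k(r) = -15
V(v) = 1/(-8 + v)
V(k(1 - 1*6)) - 1*373 = 1/(-8 - 15) - 1*373 = 1/(-23) - 373 = -1/23 - 373 = -8580/23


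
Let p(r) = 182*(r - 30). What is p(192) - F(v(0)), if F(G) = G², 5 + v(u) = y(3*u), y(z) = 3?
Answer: 29480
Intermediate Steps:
v(u) = -2 (v(u) = -5 + 3 = -2)
p(r) = -5460 + 182*r (p(r) = 182*(-30 + r) = -5460 + 182*r)
p(192) - F(v(0)) = (-5460 + 182*192) - 1*(-2)² = (-5460 + 34944) - 1*4 = 29484 - 4 = 29480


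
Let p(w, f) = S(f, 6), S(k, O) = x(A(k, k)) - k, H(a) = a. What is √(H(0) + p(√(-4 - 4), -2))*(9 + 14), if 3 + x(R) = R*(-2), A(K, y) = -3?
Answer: 23*√5 ≈ 51.430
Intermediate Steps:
x(R) = -3 - 2*R (x(R) = -3 + R*(-2) = -3 - 2*R)
S(k, O) = 3 - k (S(k, O) = (-3 - 2*(-3)) - k = (-3 + 6) - k = 3 - k)
p(w, f) = 3 - f
√(H(0) + p(√(-4 - 4), -2))*(9 + 14) = √(0 + (3 - 1*(-2)))*(9 + 14) = √(0 + (3 + 2))*23 = √(0 + 5)*23 = √5*23 = 23*√5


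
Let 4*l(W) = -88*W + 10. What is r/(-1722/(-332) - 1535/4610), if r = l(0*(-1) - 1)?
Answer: 1874887/371440 ≈ 5.0476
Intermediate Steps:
l(W) = 5/2 - 22*W (l(W) = (-88*W + 10)/4 = (10 - 88*W)/4 = 5/2 - 22*W)
r = 49/2 (r = 5/2 - 22*(0*(-1) - 1) = 5/2 - 22*(0 - 1) = 5/2 - 22*(-1) = 5/2 + 22 = 49/2 ≈ 24.500)
r/(-1722/(-332) - 1535/4610) = 49/(2*(-1722/(-332) - 1535/4610)) = 49/(2*(-1722*(-1/332) - 1535*1/4610)) = 49/(2*(861/166 - 307/922)) = 49/(2*(185720/38263)) = (49/2)*(38263/185720) = 1874887/371440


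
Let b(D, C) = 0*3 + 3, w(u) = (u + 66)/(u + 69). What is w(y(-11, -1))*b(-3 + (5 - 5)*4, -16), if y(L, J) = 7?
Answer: 219/76 ≈ 2.8816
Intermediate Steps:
w(u) = (66 + u)/(69 + u)
b(D, C) = 3 (b(D, C) = 0 + 3 = 3)
w(y(-11, -1))*b(-3 + (5 - 5)*4, -16) = ((66 + 7)/(69 + 7))*3 = (73/76)*3 = 219/76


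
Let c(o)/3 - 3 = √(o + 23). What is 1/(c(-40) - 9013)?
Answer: -9004/81072169 - 3*I*√17/81072169 ≈ -0.00011106 - 1.5257e-7*I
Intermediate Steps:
c(o) = 9 + 3*√(23 + o) (c(o) = 9 + 3*√(o + 23) = 9 + 3*√(23 + o))
1/(c(-40) - 9013) = 1/((9 + 3*√(23 - 40)) - 9013) = 1/((9 + 3*√(-17)) - 9013) = 1/((9 + 3*(I*√17)) - 9013) = 1/((9 + 3*I*√17) - 9013) = 1/(-9004 + 3*I*√17)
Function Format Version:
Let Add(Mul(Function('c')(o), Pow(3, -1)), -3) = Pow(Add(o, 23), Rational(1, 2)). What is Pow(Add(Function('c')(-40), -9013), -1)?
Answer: Add(Rational(-9004, 81072169), Mul(Rational(-3, 81072169), I, Pow(17, Rational(1, 2)))) ≈ Add(-0.00011106, Mul(-1.5257e-7, I))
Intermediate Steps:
Function('c')(o) = Add(9, Mul(3, Pow(Add(23, o), Rational(1, 2)))) (Function('c')(o) = Add(9, Mul(3, Pow(Add(o, 23), Rational(1, 2)))) = Add(9, Mul(3, Pow(Add(23, o), Rational(1, 2)))))
Pow(Add(Function('c')(-40), -9013), -1) = Pow(Add(Add(9, Mul(3, Pow(Add(23, -40), Rational(1, 2)))), -9013), -1) = Pow(Add(Add(9, Mul(3, Pow(-17, Rational(1, 2)))), -9013), -1) = Pow(Add(Add(9, Mul(3, Mul(I, Pow(17, Rational(1, 2))))), -9013), -1) = Pow(Add(Add(9, Mul(3, I, Pow(17, Rational(1, 2)))), -9013), -1) = Pow(Add(-9004, Mul(3, I, Pow(17, Rational(1, 2)))), -1)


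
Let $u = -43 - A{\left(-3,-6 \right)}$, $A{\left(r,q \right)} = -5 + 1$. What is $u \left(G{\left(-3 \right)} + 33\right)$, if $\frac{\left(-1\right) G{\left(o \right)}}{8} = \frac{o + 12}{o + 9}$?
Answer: $-819$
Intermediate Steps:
$A{\left(r,q \right)} = -4$
$u = -39$ ($u = -43 - -4 = -43 + 4 = -39$)
$G{\left(o \right)} = - \frac{8 \left(12 + o\right)}{9 + o}$ ($G{\left(o \right)} = - 8 \frac{o + 12}{o + 9} = - 8 \frac{12 + o}{9 + o} = - \frac{8 \left(12 + o\right)}{9 + o}$)
$u \left(G{\left(-3 \right)} + 33\right) = - 39 \left(\frac{8 \left(-12 - -3\right)}{9 - 3} + 33\right) = - 39 \left(\frac{8 \left(-12 + 3\right)}{6} + 33\right) = - 39 \left(8 \cdot \frac{1}{6} \left(-9\right) + 33\right) = - 39 \left(-12 + 33\right) = \left(-39\right) 21 = -819$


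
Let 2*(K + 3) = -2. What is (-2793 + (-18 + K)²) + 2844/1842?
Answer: -708389/307 ≈ -2307.5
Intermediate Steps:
K = -4 (K = -3 + (½)*(-2) = -3 - 1 = -4)
(-2793 + (-18 + K)²) + 2844/1842 = (-2793 + (-18 - 4)²) + 2844/1842 = (-2793 + (-22)²) + 2844*(1/1842) = (-2793 + 484) + 474/307 = -2309 + 474/307 = -708389/307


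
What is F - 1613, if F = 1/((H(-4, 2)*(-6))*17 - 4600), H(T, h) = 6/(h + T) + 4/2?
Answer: -7255275/4498 ≈ -1613.0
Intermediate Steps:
H(T, h) = 2 + 6/(T + h) (H(T, h) = 6/(T + h) + 4*(½) = 6/(T + h) + 2 = 2 + 6/(T + h))
F = -1/4498 (F = 1/(((2*(3 - 4 + 2)/(-4 + 2))*(-6))*17 - 4600) = 1/(((2*1/(-2))*(-6))*17 - 4600) = 1/(((2*(-½)*1)*(-6))*17 - 4600) = 1/(-1*(-6)*17 - 4600) = 1/(6*17 - 4600) = 1/(102 - 4600) = 1/(-4498) = -1/4498 ≈ -0.00022232)
F - 1613 = -1/4498 - 1613 = -7255275/4498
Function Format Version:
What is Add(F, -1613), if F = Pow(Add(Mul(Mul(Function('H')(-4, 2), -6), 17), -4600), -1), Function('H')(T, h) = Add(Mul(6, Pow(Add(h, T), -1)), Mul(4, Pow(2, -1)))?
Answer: Rational(-7255275, 4498) ≈ -1613.0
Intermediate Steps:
Function('H')(T, h) = Add(2, Mul(6, Pow(Add(T, h), -1))) (Function('H')(T, h) = Add(Mul(6, Pow(Add(T, h), -1)), Mul(4, Rational(1, 2))) = Add(Mul(6, Pow(Add(T, h), -1)), 2) = Add(2, Mul(6, Pow(Add(T, h), -1))))
F = Rational(-1, 4498) (F = Pow(Add(Mul(Mul(Mul(2, Pow(Add(-4, 2), -1), Add(3, -4, 2)), -6), 17), -4600), -1) = Pow(Add(Mul(Mul(Mul(2, Pow(-2, -1), 1), -6), 17), -4600), -1) = Pow(Add(Mul(Mul(Mul(2, Rational(-1, 2), 1), -6), 17), -4600), -1) = Pow(Add(Mul(Mul(-1, -6), 17), -4600), -1) = Pow(Add(Mul(6, 17), -4600), -1) = Pow(Add(102, -4600), -1) = Pow(-4498, -1) = Rational(-1, 4498) ≈ -0.00022232)
Add(F, -1613) = Add(Rational(-1, 4498), -1613) = Rational(-7255275, 4498)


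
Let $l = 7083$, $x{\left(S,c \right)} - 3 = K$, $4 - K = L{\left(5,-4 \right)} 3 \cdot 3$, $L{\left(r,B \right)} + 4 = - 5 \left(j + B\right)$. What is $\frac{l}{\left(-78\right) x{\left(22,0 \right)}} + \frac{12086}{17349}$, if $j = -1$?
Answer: $\frac{98151941}{82095468} \approx 1.1956$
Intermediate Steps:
$L{\left(r,B \right)} = 1 - 5 B$ ($L{\left(r,B \right)} = -4 - 5 \left(-1 + B\right) = -4 - \left(-5 + 5 B\right) = 1 - 5 B$)
$K = -185$ ($K = 4 - \left(1 - -20\right) 3 \cdot 3 = 4 - \left(1 + 20\right) 3 \cdot 3 = 4 - 21 \cdot 3 \cdot 3 = 4 - 63 \cdot 3 = 4 - 189 = -185$)
$x{\left(S,c \right)} = -182$ ($x{\left(S,c \right)} = 3 - 185 = -182$)
$\frac{l}{\left(-78\right) x{\left(22,0 \right)}} + \frac{12086}{17349} = \frac{7083}{\left(-78\right) \left(-182\right)} + \frac{12086}{17349} = \frac{7083}{14196} + 12086 \cdot \frac{1}{17349} = 7083 \cdot \frac{1}{14196} + \frac{12086}{17349} = \frac{2361}{4732} + \frac{12086}{17349} = \frac{98151941}{82095468}$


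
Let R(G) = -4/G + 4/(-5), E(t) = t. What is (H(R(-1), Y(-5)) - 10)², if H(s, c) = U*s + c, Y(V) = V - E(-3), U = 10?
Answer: 400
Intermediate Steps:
R(G) = -⅘ - 4/G (R(G) = -4/G + 4*(-⅕) = -4/G - ⅘ = -⅘ - 4/G)
Y(V) = 3 + V (Y(V) = V - 1*(-3) = V + 3 = 3 + V)
H(s, c) = c + 10*s (H(s, c) = 10*s + c = c + 10*s)
(H(R(-1), Y(-5)) - 10)² = (((3 - 5) + 10*(-⅘ - 4/(-1))) - 10)² = ((-2 + 10*(-⅘ - 4*(-1))) - 10)² = ((-2 + 10*(-⅘ + 4)) - 10)² = ((-2 + 10*(16/5)) - 10)² = ((-2 + 32) - 10)² = (30 - 10)² = 20² = 400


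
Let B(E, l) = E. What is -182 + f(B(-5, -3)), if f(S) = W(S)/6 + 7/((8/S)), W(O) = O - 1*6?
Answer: -4517/24 ≈ -188.21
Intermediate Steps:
W(O) = -6 + O (W(O) = O - 6 = -6 + O)
f(S) = -1 + 25*S/24 (f(S) = (-6 + S)/6 + 7/((8/S)) = (-6 + S)*(⅙) + 7*(S/8) = (-1 + S/6) + 7*S/8 = -1 + 25*S/24)
-182 + f(B(-5, -3)) = -182 + (-1 + (25/24)*(-5)) = -182 + (-1 - 125/24) = -182 - 149/24 = -4517/24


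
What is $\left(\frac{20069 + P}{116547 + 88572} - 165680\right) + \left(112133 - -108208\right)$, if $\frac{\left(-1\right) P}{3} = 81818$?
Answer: $\frac{11211784274}{205119} \approx 54660.0$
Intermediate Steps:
$P = -245454$ ($P = \left(-3\right) 81818 = -245454$)
$\left(\frac{20069 + P}{116547 + 88572} - 165680\right) + \left(112133 - -108208\right) = \left(\frac{20069 - 245454}{116547 + 88572} - 165680\right) + \left(112133 - -108208\right) = \left(- \frac{225385}{205119} - 165680\right) + \left(112133 + 108208\right) = \left(\left(-225385\right) \frac{1}{205119} - 165680\right) + 220341 = \left(- \frac{225385}{205119} - 165680\right) + 220341 = - \frac{33984341305}{205119} + 220341 = \frac{11211784274}{205119}$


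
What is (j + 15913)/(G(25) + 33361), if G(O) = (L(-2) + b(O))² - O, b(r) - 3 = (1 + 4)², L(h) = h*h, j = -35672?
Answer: -19759/34360 ≈ -0.57506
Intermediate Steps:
L(h) = h²
b(r) = 28 (b(r) = 3 + (1 + 4)² = 3 + 5² = 3 + 25 = 28)
G(O) = 1024 - O (G(O) = ((-2)² + 28)² - O = (4 + 28)² - O = 32² - O = 1024 - O)
(j + 15913)/(G(25) + 33361) = (-35672 + 15913)/((1024 - 1*25) + 33361) = -19759/((1024 - 25) + 33361) = -19759/(999 + 33361) = -19759/34360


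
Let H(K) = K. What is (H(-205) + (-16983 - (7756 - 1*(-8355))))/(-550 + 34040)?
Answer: -33299/33490 ≈ -0.99430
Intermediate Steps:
(H(-205) + (-16983 - (7756 - 1*(-8355))))/(-550 + 34040) = (-205 + (-16983 - (7756 - 1*(-8355))))/(-550 + 34040) = (-205 + (-16983 - (7756 + 8355)))/33490 = (-205 + (-16983 - 1*16111))*(1/33490) = (-205 + (-16983 - 16111))*(1/33490) = (-205 - 33094)*(1/33490) = -33299*1/33490 = -33299/33490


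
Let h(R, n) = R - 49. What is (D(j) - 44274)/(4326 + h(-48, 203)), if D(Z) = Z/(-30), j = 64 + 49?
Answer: -1328333/126870 ≈ -10.470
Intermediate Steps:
h(R, n) = -49 + R
j = 113
D(Z) = -Z/30 (D(Z) = Z*(-1/30) = -Z/30)
(D(j) - 44274)/(4326 + h(-48, 203)) = (-1/30*113 - 44274)/(4326 + (-49 - 48)) = (-113/30 - 44274)/(4326 - 97) = -1328333/30/4229 = -1328333/30*1/4229 = -1328333/126870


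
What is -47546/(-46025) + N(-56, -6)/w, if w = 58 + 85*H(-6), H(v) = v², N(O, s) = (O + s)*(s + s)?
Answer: 91245514/71752975 ≈ 1.2717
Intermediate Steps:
N(O, s) = 2*s*(O + s) (N(O, s) = (O + s)*(2*s) = 2*s*(O + s))
w = 3118 (w = 58 + 85*(-6)² = 58 + 85*36 = 58 + 3060 = 3118)
-47546/(-46025) + N(-56, -6)/w = -47546/(-46025) + (2*(-6)*(-56 - 6))/3118 = -47546*(-1/46025) + (2*(-6)*(-62))*(1/3118) = 47546/46025 + 744*(1/3118) = 47546/46025 + 372/1559 = 91245514/71752975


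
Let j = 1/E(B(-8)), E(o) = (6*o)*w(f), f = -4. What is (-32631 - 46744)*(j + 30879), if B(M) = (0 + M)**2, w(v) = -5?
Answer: -941191904125/384 ≈ -2.4510e+9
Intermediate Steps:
B(M) = M**2
E(o) = -30*o (E(o) = (6*o)*(-5) = -30*o)
j = -1/1920 (j = 1/(-30*(-8)**2) = 1/(-30*64) = 1/(-1920) = -1/1920 ≈ -0.00052083)
(-32631 - 46744)*(j + 30879) = (-32631 - 46744)*(-1/1920 + 30879) = -79375*59287679/1920 = -941191904125/384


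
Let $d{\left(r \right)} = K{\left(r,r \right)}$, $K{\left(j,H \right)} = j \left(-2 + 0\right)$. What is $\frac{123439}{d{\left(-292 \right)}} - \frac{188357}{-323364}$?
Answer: $\frac{10006432321}{47211144} \approx 211.95$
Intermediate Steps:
$K{\left(j,H \right)} = - 2 j$ ($K{\left(j,H \right)} = j \left(-2\right) = - 2 j$)
$d{\left(r \right)} = - 2 r$
$\frac{123439}{d{\left(-292 \right)}} - \frac{188357}{-323364} = \frac{123439}{\left(-2\right) \left(-292\right)} - \frac{188357}{-323364} = \frac{123439}{584} - - \frac{188357}{323364} = 123439 \cdot \frac{1}{584} + \frac{188357}{323364} = \frac{123439}{584} + \frac{188357}{323364} = \frac{10006432321}{47211144}$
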